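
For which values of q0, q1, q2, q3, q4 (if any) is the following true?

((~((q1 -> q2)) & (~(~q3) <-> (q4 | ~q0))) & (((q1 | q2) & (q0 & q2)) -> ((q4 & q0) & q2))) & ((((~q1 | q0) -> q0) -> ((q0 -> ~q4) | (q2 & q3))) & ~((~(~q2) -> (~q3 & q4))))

Case q2 = True: the conjunct ~((q1 -> q2)) becomes ~((q1 -> True)) = False.
Case q2 = False: the conjunct ~((~(~q2) -> (~q3 & q4))) becomes ~((False -> (~q3 & q4))) = False.
Both cases fail — unsatisfiable.

No satisfying assignment exists.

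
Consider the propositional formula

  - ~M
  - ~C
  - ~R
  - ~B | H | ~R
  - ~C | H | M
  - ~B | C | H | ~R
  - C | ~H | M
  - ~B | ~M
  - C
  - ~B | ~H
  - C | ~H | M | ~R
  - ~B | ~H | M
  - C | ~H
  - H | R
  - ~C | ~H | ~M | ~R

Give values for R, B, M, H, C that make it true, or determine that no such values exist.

Case C = True:
  Clause (~C) is falsified — contradiction.
Case C = False:
  Clause (C) is falsified — contradiction.
Both cases fail, so the formula is unsatisfiable.

Unsatisfiable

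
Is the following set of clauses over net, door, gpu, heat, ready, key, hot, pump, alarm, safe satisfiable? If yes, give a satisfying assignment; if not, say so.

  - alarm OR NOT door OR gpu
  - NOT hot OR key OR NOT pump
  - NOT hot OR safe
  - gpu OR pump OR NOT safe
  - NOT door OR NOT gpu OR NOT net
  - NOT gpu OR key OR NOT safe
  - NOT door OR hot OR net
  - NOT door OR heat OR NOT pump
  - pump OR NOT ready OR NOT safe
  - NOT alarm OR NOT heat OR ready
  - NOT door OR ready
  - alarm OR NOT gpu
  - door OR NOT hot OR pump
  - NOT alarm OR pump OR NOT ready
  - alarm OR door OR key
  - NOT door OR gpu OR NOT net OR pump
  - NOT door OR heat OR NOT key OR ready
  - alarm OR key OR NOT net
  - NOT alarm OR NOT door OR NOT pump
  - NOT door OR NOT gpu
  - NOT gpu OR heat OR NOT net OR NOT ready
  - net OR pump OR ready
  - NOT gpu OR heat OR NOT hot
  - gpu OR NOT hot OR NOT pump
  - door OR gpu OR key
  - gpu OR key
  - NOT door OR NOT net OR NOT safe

Set net = False.
Set door = False.
Set gpu = True.
  then (alarm OR NOT gpu) forces alarm = True.
Set heat = False.
  then (NOT gpu OR heat OR NOT hot) forces hot = False.
Set ready = True.
  then (NOT alarm OR pump OR NOT ready) forces pump = True.
Set key = True.
Set safe = True.
All clauses satisfied.

net = False; door = False; gpu = True; heat = False; ready = True; key = True; hot = False; pump = True; alarm = True; safe = True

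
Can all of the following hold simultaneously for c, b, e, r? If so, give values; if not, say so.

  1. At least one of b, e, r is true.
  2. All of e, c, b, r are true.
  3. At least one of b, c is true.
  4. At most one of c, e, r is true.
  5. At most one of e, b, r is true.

Unsatisfiable — no assignment works.

Case c = True:
  (2) forces e = True.
  Constraint (4) is violated (c=T, e=T) — contradiction.
Case c = False:
  Constraint (2) is violated (c=F) — contradiction.
Both cases fail — unsatisfiable.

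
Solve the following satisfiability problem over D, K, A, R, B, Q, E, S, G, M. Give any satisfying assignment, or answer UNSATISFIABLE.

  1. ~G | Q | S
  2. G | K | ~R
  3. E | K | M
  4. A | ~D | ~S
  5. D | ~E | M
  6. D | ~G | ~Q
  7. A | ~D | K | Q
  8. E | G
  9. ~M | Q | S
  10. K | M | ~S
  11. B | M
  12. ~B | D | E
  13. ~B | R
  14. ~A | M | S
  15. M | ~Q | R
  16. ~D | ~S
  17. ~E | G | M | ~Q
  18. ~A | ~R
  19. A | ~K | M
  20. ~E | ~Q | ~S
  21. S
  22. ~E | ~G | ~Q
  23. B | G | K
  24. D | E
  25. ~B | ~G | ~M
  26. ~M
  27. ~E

Unsatisfiable

Case S = True:
  (~D | ~S) forces D = False.
  (D | E) forces E = True.
  Clause (~E) is falsified — contradiction.
Case S = False:
  Clause (S) is falsified — contradiction.
Both cases fail, so the formula is unsatisfiable.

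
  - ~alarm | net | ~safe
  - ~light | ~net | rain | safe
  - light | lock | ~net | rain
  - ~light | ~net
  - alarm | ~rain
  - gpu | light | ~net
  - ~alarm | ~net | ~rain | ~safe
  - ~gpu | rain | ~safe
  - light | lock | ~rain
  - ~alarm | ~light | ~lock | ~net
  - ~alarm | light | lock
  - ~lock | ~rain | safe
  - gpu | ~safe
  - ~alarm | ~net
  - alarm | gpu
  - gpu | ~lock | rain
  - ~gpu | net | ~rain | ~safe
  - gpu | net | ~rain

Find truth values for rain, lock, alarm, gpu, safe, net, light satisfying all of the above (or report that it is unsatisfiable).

rain = True, lock = False, alarm = True, gpu = True, safe = False, net = False, light = True

Set rain = True.
  then (alarm | ~rain) forces alarm = True.
  then (~alarm | ~net) forces net = False.
  then (gpu | net | ~rain) forces gpu = True.
  then (~alarm | net | ~safe) forces safe = False.
  then (~lock | ~rain | safe) forces lock = False.
  then (light | lock | ~rain) forces light = True.
All clauses satisfied.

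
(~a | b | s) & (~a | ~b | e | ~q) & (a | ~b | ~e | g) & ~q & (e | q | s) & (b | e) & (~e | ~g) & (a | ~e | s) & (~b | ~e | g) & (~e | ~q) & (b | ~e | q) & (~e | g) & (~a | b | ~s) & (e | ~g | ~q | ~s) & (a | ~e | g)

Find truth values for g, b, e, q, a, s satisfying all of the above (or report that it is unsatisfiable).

Unit clause (~q) forces q = False.
Set g = True.
  then (~e | ~g) forces e = False.
  then (e | q | s) forces s = True.
  then (b | e) forces b = True.
Set a = False.
All clauses satisfied.

g = True; b = True; e = False; q = False; a = False; s = True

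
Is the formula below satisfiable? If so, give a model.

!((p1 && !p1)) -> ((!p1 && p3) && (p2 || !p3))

p1: False; p2: True; p3: True

  !((p1 && !p1)) -> ((!p1 && p3) && (p2 || !p3)) = True
    !((p1 && !p1)) = True
      p1 && !p1 = False
        !p1 = True
    (!p1 && p3) && (p2 || !p3) = True
      !p1 && p3 = True
        !p1 = True
      p2 || !p3 = True
        !p3 = False
The formula evaluates to True.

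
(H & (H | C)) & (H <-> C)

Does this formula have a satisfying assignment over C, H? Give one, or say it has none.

C = True, H = True

  H & (H | C) = True
    H | C = True
  H <-> C = True
Both conjuncts True, so the formula holds.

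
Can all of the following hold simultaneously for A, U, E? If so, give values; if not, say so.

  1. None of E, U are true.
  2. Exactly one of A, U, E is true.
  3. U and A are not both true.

A=T, U=F, E=F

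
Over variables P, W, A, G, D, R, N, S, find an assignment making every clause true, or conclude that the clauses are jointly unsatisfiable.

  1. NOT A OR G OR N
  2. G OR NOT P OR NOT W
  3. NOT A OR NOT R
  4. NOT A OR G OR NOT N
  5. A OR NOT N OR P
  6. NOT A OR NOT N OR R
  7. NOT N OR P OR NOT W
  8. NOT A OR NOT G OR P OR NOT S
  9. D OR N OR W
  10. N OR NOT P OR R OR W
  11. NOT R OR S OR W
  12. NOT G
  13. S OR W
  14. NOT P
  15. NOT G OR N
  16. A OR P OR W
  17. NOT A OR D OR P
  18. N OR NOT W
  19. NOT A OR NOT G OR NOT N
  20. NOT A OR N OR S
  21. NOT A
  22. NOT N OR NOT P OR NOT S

Unsatisfiable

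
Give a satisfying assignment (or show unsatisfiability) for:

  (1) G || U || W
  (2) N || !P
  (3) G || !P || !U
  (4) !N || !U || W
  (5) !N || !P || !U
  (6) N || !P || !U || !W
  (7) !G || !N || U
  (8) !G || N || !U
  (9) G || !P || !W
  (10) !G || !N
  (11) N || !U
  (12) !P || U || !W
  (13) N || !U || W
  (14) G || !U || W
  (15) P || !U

Set W = False.
Try P = True:
  (N || !P) forces N = True.
  (!N || !U || W) forces U = False.
  (G || U || W) forces G = True.
  clause (!G || !N || U) is falsified — backtrack.
So P = False.
  then (P || !U) forces U = False.
  then (G || U || W) forces G = True.
  then (!G || !N || U) forces N = False.
All clauses satisfied.

W=F; P=F; N=F; U=F; G=T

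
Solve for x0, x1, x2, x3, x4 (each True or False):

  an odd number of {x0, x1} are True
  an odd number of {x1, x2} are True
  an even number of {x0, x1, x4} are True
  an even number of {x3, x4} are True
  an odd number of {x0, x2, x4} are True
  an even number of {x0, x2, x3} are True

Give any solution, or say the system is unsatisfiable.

Adding constraints 2, 3, 4, 6 mod 2: every variable appears an even number of times on the left, so the left side is 0.
But the right sides sum to 1 (mod 2). 0 ≠ 1 — the system is inconsistent.

Unsatisfiable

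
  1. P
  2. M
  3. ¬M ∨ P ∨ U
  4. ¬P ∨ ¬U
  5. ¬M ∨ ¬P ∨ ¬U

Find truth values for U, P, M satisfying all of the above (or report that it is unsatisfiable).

Unit clause (P) forces P = True.
Unit clause (M) forces M = True.
In (¬P ∨ ¬U) only ¬U is left, so U = False.
Check each clause:
  (P): P holds.
  (M): M holds.
  (¬M ∨ P ∨ U): P holds.
  (¬P ∨ ¬U): ¬U holds.
  (¬M ∨ ¬P ∨ ¬U): ¬U holds.
All clauses satisfied.

U = False, P = True, M = True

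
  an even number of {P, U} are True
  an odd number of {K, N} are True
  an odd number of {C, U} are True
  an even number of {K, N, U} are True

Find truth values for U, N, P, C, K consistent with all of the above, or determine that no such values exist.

U: True; N: False; P: True; C: False; K: True

{P, U}: 2 true → even ✓
{K, N}: 1 true → odd ✓
{C, U}: 1 true → odd ✓
{K, N, U}: 2 true → even ✓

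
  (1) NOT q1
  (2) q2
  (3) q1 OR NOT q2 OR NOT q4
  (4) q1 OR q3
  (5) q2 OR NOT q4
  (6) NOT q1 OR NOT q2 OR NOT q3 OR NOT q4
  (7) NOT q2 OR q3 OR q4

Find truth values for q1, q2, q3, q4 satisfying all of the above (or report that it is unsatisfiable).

q1 = False, q2 = True, q3 = True, q4 = False

Unit clause (NOT q1) forces q1 = False.
Unit clause (q2) forces q2 = True.
In (q1 OR NOT q2 OR NOT q4) only NOT q4 is left, so q4 = False.
In (q1 OR q3) only q3 is left, so q3 = True.
Check each clause:
  (NOT q1): NOT q1 holds.
  (q2): q2 holds.
  (q1 OR NOT q2 OR NOT q4): NOT q4 holds.
  (q1 OR q3): q3 holds.
  (q2 OR NOT q4): q2 holds.
  (NOT q1 OR NOT q2 OR NOT q3 OR NOT q4): NOT q1 holds.
  (NOT q2 OR q3 OR q4): q3 holds.
All clauses satisfied.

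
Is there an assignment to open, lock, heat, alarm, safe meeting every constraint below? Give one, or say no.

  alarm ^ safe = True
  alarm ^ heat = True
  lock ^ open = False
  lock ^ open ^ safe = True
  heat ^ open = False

open=T, lock=T, heat=T, alarm=F, safe=T

alarm ^ safe = F ^ T = True ✓
alarm ^ heat = F ^ T = True ✓
lock ^ open = T ^ T = False ✓
lock ^ open ^ safe = T ^ T ^ T = True ✓
heat ^ open = T ^ T = False ✓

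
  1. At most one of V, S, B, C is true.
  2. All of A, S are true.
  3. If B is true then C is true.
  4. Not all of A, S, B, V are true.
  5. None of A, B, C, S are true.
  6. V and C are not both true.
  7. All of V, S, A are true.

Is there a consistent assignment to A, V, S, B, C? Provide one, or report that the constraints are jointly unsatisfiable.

Unsatisfiable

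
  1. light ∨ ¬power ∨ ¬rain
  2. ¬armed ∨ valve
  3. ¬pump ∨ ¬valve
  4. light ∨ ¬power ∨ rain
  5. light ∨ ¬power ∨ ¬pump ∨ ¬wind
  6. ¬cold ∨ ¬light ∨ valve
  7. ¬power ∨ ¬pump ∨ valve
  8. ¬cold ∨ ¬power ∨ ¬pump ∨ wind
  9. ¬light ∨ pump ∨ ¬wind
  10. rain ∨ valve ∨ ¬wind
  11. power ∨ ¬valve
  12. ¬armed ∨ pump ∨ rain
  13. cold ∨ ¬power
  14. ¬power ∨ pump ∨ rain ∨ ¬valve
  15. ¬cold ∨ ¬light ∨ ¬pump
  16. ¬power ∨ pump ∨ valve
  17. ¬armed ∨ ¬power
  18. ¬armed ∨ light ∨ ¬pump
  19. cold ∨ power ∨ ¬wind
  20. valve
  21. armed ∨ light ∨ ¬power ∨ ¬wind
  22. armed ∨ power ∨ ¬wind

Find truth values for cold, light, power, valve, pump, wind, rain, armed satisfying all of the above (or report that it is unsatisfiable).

Unit clause (valve) forces valve = True.
In (¬pump ∨ ¬valve) only ¬pump is left, so pump = False.
In (power ∨ ¬valve) only power is left, so power = True.
In (cold ∨ ¬power) only cold is left, so cold = True.
In (¬power ∨ pump ∨ rain ∨ ¬valve) only rain is left, so rain = True.
In (¬armed ∨ ¬power) only ¬armed is left, so armed = False.
In (light ∨ ¬power ∨ ¬rain) only light is left, so light = True.
In (¬light ∨ pump ∨ ¬wind) only ¬wind is left, so wind = False.
All clauses satisfied.

cold=T, light=T, power=T, valve=T, pump=F, wind=F, rain=T, armed=F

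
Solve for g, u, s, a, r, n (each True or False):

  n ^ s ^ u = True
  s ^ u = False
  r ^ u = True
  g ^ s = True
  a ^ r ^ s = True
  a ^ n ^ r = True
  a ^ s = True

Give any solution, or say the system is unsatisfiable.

g = False, u = True, s = True, a = False, r = False, n = True

n ^ s ^ u = T ^ T ^ T = True ✓
s ^ u = T ^ T = False ✓
r ^ u = F ^ T = True ✓
g ^ s = F ^ T = True ✓
a ^ r ^ s = F ^ F ^ T = True ✓
a ^ n ^ r = F ^ T ^ F = True ✓
a ^ s = F ^ T = True ✓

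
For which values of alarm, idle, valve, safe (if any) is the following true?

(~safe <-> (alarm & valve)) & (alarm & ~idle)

alarm = True; idle = False; valve = False; safe = True

  ~safe <-> (alarm & valve) = True
    ~safe = False
    alarm & valve = False
  alarm & ~idle = True
    ~idle = True
Both conjuncts True, so the formula holds.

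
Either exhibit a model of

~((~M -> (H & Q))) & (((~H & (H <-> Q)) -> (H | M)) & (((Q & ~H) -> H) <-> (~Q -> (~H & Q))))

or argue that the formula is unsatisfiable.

Case Q = True: the formula simplifies to ~((~M -> H)) & (((~H & H) -> (H | M)) & (~H -> H)).
  H = True: the conjunct ~((~M -> H)) becomes ~((~M -> True)) = False.
  H = False: the conjunct ~H -> H becomes ~False -> False = False.
Case Q = False: the conjunct ((Q & ~H) -> H) <-> (~Q -> (~H & Q)) becomes (False -> H) <-> (True -> False) = False.
Both cases fail — unsatisfiable.

No satisfying assignment exists.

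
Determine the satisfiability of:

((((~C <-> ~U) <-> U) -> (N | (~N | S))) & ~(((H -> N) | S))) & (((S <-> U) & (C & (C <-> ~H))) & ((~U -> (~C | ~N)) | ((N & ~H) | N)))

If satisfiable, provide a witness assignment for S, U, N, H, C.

No satisfying assignment exists.

Case N = True: the conjunct ~(((H -> N) | S)) becomes ~((True | S)) = False.
Case N = False: the formula simplifies to ~((~H | S)) & ((S <-> U) & (C & (C <-> ~H))).
  H = True: simplifies to ~S & ((S <-> U) & (C & ~C)).
    C = True: the conjunct ~C is False.
    C = False: the conjunct C is False.
  H = False: the conjunct ~((~H | S)) becomes ~((True | S)) = False.
Both cases fail — unsatisfiable.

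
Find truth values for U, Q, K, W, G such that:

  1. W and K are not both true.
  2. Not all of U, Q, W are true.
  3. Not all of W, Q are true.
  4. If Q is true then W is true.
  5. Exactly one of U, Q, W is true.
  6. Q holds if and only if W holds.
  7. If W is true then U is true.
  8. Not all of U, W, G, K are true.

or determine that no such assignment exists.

U=T; Q=F; K=F; W=F; G=T

  (1) W=F, K=F — not both ✓
  (2) {U, Q, W}: 1/3 true — not all ✓
  (3) {W, Q}: 0/2 true — not all ✓
  (4) Q=F ⇒ W: vacuous ✓
  (5) {U, Q, W}: 1 true — exactly one ✓
  (6) Q=F, W=F — same ✓
  (7) W=F ⇒ U: vacuous ✓
  (8) {U, W, G, K}: 2/4 true — not all ✓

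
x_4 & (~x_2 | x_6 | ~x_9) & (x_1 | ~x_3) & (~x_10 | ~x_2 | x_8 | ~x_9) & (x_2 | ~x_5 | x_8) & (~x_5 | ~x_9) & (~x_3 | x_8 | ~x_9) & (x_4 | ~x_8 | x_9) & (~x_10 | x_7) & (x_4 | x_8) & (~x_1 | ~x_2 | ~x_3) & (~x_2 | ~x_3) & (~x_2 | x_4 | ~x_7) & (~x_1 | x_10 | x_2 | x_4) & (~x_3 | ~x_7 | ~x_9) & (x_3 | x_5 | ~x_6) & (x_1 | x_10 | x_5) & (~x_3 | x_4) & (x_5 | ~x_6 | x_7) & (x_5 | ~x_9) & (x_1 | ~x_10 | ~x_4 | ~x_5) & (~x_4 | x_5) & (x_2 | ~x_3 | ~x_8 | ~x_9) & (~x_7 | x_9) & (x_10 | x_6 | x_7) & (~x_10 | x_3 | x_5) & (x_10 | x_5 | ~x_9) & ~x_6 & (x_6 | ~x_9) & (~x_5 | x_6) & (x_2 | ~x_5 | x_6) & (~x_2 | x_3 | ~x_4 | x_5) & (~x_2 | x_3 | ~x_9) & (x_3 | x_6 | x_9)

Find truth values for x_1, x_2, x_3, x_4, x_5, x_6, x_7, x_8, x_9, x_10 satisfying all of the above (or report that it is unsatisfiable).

UNSATISFIABLE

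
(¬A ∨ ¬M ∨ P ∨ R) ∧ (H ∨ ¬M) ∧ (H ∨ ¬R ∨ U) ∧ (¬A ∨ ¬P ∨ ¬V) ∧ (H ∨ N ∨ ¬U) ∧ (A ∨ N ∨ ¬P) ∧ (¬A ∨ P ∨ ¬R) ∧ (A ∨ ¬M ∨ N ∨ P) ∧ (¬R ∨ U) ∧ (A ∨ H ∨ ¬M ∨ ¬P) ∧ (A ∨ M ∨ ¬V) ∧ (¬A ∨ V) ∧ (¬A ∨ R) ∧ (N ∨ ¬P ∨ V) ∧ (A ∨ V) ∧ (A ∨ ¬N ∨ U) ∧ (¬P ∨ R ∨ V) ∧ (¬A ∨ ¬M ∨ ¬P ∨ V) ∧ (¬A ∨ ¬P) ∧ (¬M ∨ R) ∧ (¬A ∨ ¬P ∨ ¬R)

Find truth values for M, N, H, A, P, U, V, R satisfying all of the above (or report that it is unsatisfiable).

M = True; N = True; H = True; A = False; P = False; U = True; V = True; R = True

Set M = True.
  then (H ∨ ¬M) forces H = True.
  then (¬M ∨ R) forces R = True.
  then (¬R ∨ U) forces U = True.
Set N = True.
Try A = True:
  (¬A ∨ P ∨ ¬R) forces P = True.
  clause (¬A ∨ ¬P) is falsified — backtrack.
So A = False.
  then (A ∨ V) forces V = True.
Set P = False.
All clauses satisfied.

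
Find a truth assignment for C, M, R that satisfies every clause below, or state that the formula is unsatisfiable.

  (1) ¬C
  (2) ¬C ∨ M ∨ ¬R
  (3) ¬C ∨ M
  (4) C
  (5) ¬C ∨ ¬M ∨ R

Unsatisfiable — no assignment works.

Case C = True:
  Clause (¬C) is falsified — contradiction.
Case C = False:
  Clause (C) is falsified — contradiction.
Both cases fail, so the formula is unsatisfiable.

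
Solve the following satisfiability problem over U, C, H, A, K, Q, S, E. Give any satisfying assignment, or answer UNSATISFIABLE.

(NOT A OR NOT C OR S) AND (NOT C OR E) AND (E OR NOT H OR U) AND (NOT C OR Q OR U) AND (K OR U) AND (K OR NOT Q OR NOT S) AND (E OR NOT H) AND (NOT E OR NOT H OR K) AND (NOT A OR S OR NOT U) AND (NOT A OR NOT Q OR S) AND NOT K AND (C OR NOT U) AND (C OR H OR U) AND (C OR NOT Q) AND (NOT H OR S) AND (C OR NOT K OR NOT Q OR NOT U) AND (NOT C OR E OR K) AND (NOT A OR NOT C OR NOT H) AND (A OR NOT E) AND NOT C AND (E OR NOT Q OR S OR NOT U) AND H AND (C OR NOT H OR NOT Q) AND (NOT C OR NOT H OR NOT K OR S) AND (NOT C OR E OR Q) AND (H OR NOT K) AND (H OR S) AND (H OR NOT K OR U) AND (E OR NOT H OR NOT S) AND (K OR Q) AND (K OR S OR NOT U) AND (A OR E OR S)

Unsatisfiable

Case C = True:
  Clause (NOT C) is falsified — contradiction.
Case C = False:
  (NOT K) forces K = False.
  (K OR U) forces U = True.
  Clause (C OR NOT U) is falsified — contradiction.
Both cases fail, so the formula is unsatisfiable.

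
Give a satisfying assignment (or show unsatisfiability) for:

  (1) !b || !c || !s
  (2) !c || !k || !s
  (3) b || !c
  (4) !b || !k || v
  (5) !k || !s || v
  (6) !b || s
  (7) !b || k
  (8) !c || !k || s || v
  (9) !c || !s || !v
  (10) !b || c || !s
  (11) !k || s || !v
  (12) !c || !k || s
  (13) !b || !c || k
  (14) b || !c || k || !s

Try b = True:
  (!b || s) forces s = True.
  (!b || !c || !s) forces c = False.
  clause (!b || c || !s) is falsified — backtrack.
So b = False.
  then (b || !c) forces c = False.
Set k = False.
Set s = False.
Set v = True.
All clauses satisfied.

b=F, c=F, k=F, s=F, v=T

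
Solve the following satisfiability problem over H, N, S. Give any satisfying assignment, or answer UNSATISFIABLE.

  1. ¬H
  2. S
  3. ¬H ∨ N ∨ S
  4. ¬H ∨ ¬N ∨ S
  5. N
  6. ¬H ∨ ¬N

H: False; N: True; S: True

Unit clause (¬H) forces H = False.
Unit clause (S) forces S = True.
Unit clause (N) forces N = True.
Check each clause:
  (¬H): ¬H holds.
  (S): S holds.
  (¬H ∨ N ∨ S): ¬H holds.
  (¬H ∨ ¬N ∨ S): ¬H holds.
  (N): N holds.
  (¬H ∨ ¬N): ¬H holds.
All clauses satisfied.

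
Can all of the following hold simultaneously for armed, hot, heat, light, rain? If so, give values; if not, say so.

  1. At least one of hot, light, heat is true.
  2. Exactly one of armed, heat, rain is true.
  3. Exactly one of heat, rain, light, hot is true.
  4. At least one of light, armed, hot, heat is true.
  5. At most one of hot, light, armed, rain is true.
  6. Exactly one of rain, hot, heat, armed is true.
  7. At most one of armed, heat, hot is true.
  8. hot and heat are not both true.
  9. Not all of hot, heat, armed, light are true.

armed = False, hot = False, heat = True, light = False, rain = False

  (1) {hot, light, heat}: 1 true — at least one ✓
  (2) {armed, heat, rain}: 1 true — exactly one ✓
  (3) {heat, rain, light, hot}: 1 true — exactly one ✓
  (4) {light, armed, hot, heat}: 1 true — at least one ✓
  (5) {hot, light, armed, rain}: 0 true — at most one ✓
  (6) {rain, hot, heat, armed}: 1 true — exactly one ✓
  (7) {armed, heat, hot}: 1 true — at most one ✓
  (8) hot=F, heat=T — not both ✓
  (9) {hot, heat, armed, light}: 1/4 true — not all ✓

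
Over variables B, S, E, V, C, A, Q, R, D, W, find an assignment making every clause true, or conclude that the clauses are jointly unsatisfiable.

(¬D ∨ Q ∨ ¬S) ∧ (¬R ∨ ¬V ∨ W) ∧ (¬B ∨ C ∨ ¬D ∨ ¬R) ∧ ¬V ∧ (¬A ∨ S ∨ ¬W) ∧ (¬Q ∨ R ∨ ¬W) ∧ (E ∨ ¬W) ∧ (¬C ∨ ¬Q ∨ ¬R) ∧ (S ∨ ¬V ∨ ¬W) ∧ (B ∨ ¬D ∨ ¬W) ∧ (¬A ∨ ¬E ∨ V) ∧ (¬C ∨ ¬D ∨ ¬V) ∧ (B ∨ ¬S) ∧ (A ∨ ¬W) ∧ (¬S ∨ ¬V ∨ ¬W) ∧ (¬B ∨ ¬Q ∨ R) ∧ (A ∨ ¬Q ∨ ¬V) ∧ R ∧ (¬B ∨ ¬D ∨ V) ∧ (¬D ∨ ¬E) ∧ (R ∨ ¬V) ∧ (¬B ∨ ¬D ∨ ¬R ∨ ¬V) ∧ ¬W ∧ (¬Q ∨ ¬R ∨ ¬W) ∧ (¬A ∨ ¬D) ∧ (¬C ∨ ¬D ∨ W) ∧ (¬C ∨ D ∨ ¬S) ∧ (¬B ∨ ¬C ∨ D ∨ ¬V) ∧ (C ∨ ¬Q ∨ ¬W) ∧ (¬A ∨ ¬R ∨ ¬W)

Unit clause (¬V) forces V = False.
Unit clause (R) forces R = True.
Unit clause (¬W) forces W = False.
Set B = True.
  then (¬B ∨ ¬D ∨ V) forces D = False.
Set S = False.
Set E = False.
Set C = True.
  then (¬C ∨ ¬Q ∨ ¬R) forces Q = False.
Set A = True.
All clauses satisfied.

B = True; S = False; E = False; V = False; C = True; A = True; Q = False; R = True; D = False; W = False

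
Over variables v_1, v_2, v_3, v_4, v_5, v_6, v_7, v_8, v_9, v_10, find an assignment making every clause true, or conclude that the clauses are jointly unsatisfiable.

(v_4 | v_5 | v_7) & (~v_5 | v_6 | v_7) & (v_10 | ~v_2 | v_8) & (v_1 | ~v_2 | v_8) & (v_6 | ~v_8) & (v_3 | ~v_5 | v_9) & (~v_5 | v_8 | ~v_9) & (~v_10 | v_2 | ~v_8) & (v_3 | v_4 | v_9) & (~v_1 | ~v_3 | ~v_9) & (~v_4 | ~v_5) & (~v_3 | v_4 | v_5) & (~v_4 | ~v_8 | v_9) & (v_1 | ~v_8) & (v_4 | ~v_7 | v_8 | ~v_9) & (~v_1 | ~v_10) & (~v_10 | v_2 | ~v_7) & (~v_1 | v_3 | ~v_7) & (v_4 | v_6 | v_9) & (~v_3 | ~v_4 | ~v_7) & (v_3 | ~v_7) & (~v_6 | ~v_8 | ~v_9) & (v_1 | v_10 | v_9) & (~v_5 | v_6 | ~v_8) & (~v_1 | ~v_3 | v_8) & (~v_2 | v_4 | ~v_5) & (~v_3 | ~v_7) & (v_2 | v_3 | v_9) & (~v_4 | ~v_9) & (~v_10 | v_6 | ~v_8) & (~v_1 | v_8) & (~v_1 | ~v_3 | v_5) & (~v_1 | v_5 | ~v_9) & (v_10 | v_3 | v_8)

Set v_1 = False.
  then (v_1 | ~v_8) forces v_8 = False.
  then (v_1 | ~v_2 | v_8) forces v_2 = False.
Try v_3 = False:
  (v_3 | ~v_7) forces v_7 = False.
  (v_2 | v_3 | v_9) forces v_9 = True.
  (~v_5 | v_8 | ~v_9) forces v_5 = False.
  (v_4 | v_5 | v_7) forces v_4 = True.
  clause (~v_4 | ~v_9) is falsified — backtrack.
So v_3 = True.
  then (~v_3 | ~v_7) forces v_7 = False.
Set v_4 = True.
  then (~v_4 | ~v_5) forces v_5 = False.
  then (~v_4 | ~v_9) forces v_9 = False.
  then (v_1 | v_10 | v_9) forces v_10 = True.
Set v_6 = True.
All clauses satisfied.

v_1: False; v_2: False; v_3: True; v_4: True; v_5: False; v_6: True; v_7: False; v_8: False; v_9: False; v_10: True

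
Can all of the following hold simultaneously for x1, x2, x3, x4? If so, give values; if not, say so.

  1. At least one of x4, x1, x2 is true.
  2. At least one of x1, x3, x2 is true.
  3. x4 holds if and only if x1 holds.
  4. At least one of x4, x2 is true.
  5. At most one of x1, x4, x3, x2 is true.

x1 = False, x2 = True, x3 = False, x4 = False

  (1) {x4, x1, x2}: 1 true — at least one ✓
  (2) {x1, x3, x2}: 1 true — at least one ✓
  (3) x4=F, x1=F — same ✓
  (4) {x4, x2}: 1 true — at least one ✓
  (5) {x1, x4, x3, x2}: 1 true — at most one ✓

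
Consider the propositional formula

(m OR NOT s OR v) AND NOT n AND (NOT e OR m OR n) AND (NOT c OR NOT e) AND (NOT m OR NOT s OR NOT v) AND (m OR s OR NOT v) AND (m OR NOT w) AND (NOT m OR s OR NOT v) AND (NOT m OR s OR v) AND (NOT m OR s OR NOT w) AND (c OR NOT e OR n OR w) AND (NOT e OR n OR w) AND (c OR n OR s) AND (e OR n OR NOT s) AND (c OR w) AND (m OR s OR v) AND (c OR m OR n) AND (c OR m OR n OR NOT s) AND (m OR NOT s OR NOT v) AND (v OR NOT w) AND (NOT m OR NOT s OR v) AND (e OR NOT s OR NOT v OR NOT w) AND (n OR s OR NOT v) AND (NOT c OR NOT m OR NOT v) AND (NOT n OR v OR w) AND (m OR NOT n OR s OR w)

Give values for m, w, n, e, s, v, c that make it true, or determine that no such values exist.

Case v = True:
  (NOT n) forces n = False.
  (n OR s OR NOT v) forces s = True.
  (NOT m OR NOT s OR NOT v) forces m = False.
  Clause (m OR NOT s OR NOT v) is falsified — contradiction.
Case v = False:
  (NOT n) forces n = False.
  (v OR NOT w) forces w = False.
  (NOT e OR n OR w) forces e = False.
  (e OR n OR NOT s) forces s = False.
  (NOT m OR s OR v) forces m = False.
  Clause (m OR s OR v) is falsified — contradiction.
Both cases fail, so the formula is unsatisfiable.

Unsatisfiable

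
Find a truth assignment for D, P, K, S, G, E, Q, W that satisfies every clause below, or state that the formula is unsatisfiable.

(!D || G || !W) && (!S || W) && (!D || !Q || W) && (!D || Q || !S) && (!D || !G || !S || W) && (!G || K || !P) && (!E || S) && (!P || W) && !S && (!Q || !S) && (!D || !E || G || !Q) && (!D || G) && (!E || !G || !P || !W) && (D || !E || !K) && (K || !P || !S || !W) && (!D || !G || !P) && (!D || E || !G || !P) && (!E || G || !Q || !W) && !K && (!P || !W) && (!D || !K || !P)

D: True, P: False, K: False, S: False, G: True, E: False, Q: False, W: False

Unit clause (!S) forces S = False.
Unit clause (!K) forces K = False.
In (!E || S) only !E is left, so E = False.
Set D = True.
  then (!D || G) forces G = True.
  then (!D || !G || !P) forces P = False.
Set Q = False.
Set W = False.
All clauses satisfied.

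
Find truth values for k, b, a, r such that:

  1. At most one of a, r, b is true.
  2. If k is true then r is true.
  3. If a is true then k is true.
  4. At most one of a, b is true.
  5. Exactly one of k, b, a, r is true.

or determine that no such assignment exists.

k=F, b=F, a=F, r=T

  (1) {a, r, b}: 1 true — at most one ✓
  (2) k=F ⇒ r: vacuous ✓
  (3) a=F ⇒ k: vacuous ✓
  (4) {a, b}: 0 true — at most one ✓
  (5) {k, b, a, r}: 1 true — exactly one ✓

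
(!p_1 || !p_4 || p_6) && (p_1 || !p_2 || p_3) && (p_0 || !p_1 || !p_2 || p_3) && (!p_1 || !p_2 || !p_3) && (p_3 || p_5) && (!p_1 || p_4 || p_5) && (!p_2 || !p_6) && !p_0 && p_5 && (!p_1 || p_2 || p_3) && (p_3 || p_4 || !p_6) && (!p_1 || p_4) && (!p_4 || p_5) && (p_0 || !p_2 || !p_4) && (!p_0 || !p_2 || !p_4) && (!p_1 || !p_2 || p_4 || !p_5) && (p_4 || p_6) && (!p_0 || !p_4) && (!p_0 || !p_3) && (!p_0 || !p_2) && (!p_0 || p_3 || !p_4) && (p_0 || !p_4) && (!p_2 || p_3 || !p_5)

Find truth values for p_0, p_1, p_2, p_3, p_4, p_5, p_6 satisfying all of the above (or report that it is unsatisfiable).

p_0=F, p_1=F, p_2=F, p_3=T, p_4=F, p_5=T, p_6=T

Unit clause (!p_0) forces p_0 = False.
Unit clause (p_5) forces p_5 = True.
In (p_0 || !p_4) only !p_4 is left, so p_4 = False.
In (!p_1 || p_4) only !p_1 is left, so p_1 = False.
In (p_4 || p_6) only p_6 is left, so p_6 = True.
In (!p_2 || !p_6) only !p_2 is left, so p_2 = False.
In (p_3 || p_4 || !p_6) only p_3 is left, so p_3 = True.
All clauses satisfied.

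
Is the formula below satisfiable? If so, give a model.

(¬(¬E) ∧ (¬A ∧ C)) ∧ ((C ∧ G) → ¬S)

G = False, S = True, E = True, C = True, A = False

  ¬(¬E) ∧ (¬A ∧ C) = True
    ¬(¬E) = True
      ¬E = False
    ¬A ∧ C = True
      ¬A = True
  (C ∧ G) → ¬S = True
    C ∧ G = False
    ¬S = False
Both conjuncts True, so the formula holds.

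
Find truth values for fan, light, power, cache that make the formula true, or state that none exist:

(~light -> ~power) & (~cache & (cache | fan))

fan = True, light = True, power = True, cache = False

  ~light -> ~power = True
    ~light = False
    ~power = False
  ~cache & (cache | fan) = True
    ~cache = True
    cache | fan = True
Both conjuncts True, so the formula holds.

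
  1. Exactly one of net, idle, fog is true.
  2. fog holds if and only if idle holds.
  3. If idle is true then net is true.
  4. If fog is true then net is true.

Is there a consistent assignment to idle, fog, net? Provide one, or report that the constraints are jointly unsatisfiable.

idle = False, fog = False, net = True

  (1) {net, idle, fog}: 1 true — exactly one ✓
  (2) fog=F, idle=F — same ✓
  (3) idle=F ⇒ net: vacuous ✓
  (4) fog=F ⇒ net: vacuous ✓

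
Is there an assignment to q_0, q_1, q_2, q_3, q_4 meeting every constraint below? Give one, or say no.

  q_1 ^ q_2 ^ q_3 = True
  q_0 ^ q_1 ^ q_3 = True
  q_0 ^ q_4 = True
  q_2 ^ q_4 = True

q_0: False; q_1: True; q_2: False; q_3: False; q_4: True

q_1 ^ q_2 ^ q_3 = T ^ F ^ F = True ✓
q_0 ^ q_1 ^ q_3 = F ^ T ^ F = True ✓
q_0 ^ q_4 = F ^ T = True ✓
q_2 ^ q_4 = F ^ T = True ✓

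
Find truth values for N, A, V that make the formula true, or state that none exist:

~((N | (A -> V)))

N: False, A: True, V: False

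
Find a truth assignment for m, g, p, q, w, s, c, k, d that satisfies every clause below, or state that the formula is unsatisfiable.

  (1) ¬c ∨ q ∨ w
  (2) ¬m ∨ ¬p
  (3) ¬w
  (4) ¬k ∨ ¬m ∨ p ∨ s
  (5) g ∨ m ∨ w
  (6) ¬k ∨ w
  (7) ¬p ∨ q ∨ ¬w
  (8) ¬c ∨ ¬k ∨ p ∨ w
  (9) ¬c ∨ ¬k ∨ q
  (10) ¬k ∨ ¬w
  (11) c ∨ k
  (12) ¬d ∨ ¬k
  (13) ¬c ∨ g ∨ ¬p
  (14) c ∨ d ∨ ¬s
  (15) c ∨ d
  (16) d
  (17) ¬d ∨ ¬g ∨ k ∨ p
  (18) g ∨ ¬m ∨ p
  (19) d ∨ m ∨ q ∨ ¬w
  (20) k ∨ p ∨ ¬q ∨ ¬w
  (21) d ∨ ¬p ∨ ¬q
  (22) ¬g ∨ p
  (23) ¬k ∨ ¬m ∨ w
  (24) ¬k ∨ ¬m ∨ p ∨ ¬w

Unit clause (¬w) forces w = False.
In (¬k ∨ w) only ¬k is left, so k = False.
In (c ∨ k) only c is left, so c = True.
Unit clause (d) forces d = True.
In (¬c ∨ q ∨ w) only q is left, so q = True.
Try m = True:
  (¬m ∨ ¬p) forces p = False.
  (¬d ∨ ¬g ∨ k ∨ p) forces g = False.
  clause (g ∨ ¬m ∨ p) is falsified — backtrack.
So m = False.
  then (g ∨ m ∨ w) forces g = True.
  then (¬d ∨ ¬g ∨ k ∨ p) forces p = True.
Set s = False.
All clauses satisfied.

m = False, g = True, p = True, q = True, w = False, s = False, c = True, k = False, d = True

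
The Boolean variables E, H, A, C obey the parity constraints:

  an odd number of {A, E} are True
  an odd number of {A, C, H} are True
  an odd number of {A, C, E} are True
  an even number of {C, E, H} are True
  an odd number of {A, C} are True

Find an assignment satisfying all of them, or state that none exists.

E = False, H = False, A = True, C = False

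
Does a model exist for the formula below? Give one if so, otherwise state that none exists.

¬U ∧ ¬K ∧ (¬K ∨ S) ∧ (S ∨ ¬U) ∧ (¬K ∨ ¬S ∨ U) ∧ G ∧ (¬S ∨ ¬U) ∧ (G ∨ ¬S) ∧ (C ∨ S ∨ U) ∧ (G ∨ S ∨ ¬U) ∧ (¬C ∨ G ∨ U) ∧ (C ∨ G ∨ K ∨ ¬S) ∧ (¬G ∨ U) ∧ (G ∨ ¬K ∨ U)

Case G = True:
  (¬U) forces U = False.
  Clause (¬G ∨ U) is falsified — contradiction.
Case G = False:
  Clause (G) is falsified — contradiction.
Both cases fail, so the formula is unsatisfiable.

The formula is unsatisfiable.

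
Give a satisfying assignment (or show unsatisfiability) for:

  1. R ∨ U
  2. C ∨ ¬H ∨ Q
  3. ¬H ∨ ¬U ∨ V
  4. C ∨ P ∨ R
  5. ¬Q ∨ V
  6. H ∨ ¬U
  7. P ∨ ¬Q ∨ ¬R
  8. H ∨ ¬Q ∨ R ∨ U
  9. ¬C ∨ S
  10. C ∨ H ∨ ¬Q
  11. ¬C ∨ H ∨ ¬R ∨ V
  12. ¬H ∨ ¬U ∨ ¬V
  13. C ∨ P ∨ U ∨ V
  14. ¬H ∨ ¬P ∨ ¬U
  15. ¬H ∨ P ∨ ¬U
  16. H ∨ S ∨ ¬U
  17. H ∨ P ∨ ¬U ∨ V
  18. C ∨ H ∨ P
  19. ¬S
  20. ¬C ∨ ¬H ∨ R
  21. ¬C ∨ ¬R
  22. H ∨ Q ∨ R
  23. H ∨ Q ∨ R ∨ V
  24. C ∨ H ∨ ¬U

R = True; P = True; C = False; V = True; S = False; H = True; U = False; Q = True

Unit clause (¬S) forces S = False.
In (¬C ∨ S) only ¬C is left, so C = False.
Try R = False:
  (R ∨ U) forces U = True.
  (C ∨ P ∨ R) forces P = True.
  (H ∨ ¬U) forces H = True.
  clause (¬H ∨ ¬P ∨ ¬U) is falsified — backtrack.
So R = True.
Try P = False:
  (P ∨ ¬Q ∨ ¬R) forces Q = False.
  (C ∨ ¬H ∨ Q) forces H = False.
  clause (C ∨ H ∨ P) is falsified — backtrack.
So P = True.
Set V = True.
Set H = True.
  then (C ∨ ¬H ∨ Q) forces Q = True.
  then (¬H ∨ ¬U ∨ ¬V) forces U = False.
All clauses satisfied.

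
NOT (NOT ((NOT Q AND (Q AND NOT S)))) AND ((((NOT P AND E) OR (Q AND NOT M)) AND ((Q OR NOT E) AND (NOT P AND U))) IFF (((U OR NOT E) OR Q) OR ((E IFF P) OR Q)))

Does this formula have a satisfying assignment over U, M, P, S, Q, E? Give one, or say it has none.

UNSATISFIABLE

The conjunct NOT (NOT ((NOT Q AND (Q AND NOT S)))) is unsatisfiable on its own:
  S=F, Q=F: evaluates to False.
  S=F, Q=T: evaluates to False.
  S=T, Q=F: evaluates to False.
  S=T, Q=T: evaluates to False.
So the whole conjunction is unsatisfiable.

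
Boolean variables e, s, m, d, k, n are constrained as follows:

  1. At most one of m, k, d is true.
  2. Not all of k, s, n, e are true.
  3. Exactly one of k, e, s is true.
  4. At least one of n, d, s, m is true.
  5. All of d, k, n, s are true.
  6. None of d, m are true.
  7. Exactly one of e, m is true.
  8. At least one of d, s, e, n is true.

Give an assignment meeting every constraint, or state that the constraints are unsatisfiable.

Unsatisfiable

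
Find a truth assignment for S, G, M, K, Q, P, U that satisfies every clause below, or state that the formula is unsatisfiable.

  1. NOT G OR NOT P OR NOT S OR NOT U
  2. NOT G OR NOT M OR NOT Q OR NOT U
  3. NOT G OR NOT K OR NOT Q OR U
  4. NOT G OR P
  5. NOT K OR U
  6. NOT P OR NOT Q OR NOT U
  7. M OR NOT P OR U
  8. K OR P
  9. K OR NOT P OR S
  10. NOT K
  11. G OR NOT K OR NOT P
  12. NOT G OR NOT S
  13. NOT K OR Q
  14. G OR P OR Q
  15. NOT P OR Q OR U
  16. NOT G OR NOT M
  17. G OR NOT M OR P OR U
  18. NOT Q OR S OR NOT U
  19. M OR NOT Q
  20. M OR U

S = True; G = False; M = True; K = False; Q = True; P = True; U = False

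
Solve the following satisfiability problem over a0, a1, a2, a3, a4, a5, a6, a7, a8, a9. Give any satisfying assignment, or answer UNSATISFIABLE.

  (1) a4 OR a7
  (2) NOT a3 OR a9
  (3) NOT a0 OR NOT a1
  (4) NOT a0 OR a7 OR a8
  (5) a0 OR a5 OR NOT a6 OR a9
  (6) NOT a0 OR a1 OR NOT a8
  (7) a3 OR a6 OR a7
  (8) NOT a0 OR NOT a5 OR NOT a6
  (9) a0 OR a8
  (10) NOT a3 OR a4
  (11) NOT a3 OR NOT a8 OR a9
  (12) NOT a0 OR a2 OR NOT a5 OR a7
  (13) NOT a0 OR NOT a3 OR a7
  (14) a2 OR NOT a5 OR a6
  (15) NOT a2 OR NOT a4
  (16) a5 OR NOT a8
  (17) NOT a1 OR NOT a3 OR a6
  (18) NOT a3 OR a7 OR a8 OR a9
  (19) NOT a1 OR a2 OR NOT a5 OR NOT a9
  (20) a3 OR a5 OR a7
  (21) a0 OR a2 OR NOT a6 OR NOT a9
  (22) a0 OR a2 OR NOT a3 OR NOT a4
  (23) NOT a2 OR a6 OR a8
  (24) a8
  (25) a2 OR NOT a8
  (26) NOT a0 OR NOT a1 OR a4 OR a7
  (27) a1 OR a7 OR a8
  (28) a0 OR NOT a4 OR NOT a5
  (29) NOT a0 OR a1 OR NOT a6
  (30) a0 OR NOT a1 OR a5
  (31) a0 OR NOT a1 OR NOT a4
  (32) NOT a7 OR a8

a0 = False, a1 = True, a2 = True, a3 = False, a4 = False, a5 = True, a6 = True, a7 = True, a8 = True, a9 = False

Unit clause (a8) forces a8 = True.
In (a2 OR NOT a8) only a2 is left, so a2 = True.
In (NOT a2 OR NOT a4) only NOT a4 is left, so a4 = False.
In (a5 OR NOT a8) only a5 is left, so a5 = True.
In (a4 OR a7) only a7 is left, so a7 = True.
In (NOT a3 OR a4) only NOT a3 is left, so a3 = False.
Try a0 = True:
  (NOT a0 OR NOT a1) forces a1 = False.
  clause (NOT a0 OR a1 OR NOT a8) is falsified — backtrack.
So a0 = False.
Set a1 = True.
Set a6 = True.
Set a9 = False.
All clauses satisfied.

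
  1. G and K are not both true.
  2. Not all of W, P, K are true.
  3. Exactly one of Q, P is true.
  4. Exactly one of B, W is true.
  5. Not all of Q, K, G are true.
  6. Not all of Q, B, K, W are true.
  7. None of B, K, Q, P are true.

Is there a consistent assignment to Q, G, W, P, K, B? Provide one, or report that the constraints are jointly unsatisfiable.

Case Q = True:
  Constraint (7) is violated (Q=T) — contradiction.
Case Q = False:
  (3) with Q=F forces P = True.
  Constraint (7) is violated (P=T) — contradiction.
Both cases fail — unsatisfiable.

No satisfying assignment exists.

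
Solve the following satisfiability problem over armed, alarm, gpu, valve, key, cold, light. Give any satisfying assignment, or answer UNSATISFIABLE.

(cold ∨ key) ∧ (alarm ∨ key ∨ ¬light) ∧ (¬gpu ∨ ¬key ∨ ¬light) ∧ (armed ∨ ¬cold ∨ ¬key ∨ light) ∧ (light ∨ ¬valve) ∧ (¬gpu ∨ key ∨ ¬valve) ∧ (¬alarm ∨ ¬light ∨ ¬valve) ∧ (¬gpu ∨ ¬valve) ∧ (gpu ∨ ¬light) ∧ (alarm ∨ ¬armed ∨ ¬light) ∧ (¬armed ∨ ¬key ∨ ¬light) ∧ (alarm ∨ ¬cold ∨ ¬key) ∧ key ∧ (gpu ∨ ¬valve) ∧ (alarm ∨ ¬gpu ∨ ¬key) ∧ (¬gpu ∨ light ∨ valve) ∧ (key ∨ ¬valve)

armed = True, alarm = True, gpu = False, valve = False, key = True, cold = False, light = False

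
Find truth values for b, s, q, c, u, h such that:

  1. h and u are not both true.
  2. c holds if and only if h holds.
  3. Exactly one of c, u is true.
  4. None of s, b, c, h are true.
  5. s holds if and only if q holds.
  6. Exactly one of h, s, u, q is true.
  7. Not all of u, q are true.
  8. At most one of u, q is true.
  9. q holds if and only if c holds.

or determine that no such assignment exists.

b: False, s: False, q: False, c: False, u: True, h: False

  (1) h=F, u=T — not both ✓
  (2) c=F, h=F — same ✓
  (3) {c, u}: 1 true — exactly one ✓
  (4) {s, b, c, h}: 0 true — none ✓
  (5) s=F, q=F — same ✓
  (6) {h, s, u, q}: 1 true — exactly one ✓
  (7) {u, q}: 1/2 true — not all ✓
  (8) {u, q}: 1 true — at most one ✓
  (9) q=F, c=F — same ✓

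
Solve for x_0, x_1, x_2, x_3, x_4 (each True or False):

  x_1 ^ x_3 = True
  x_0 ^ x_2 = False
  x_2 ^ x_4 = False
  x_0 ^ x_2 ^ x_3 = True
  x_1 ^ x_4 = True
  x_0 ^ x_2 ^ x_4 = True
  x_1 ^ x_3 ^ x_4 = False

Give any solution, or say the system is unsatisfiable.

x_0 = True, x_1 = False, x_2 = True, x_3 = True, x_4 = True

x_1 ^ x_3 = F ^ T = True ✓
x_0 ^ x_2 = T ^ T = False ✓
x_2 ^ x_4 = T ^ T = False ✓
x_0 ^ x_2 ^ x_3 = T ^ T ^ T = True ✓
x_1 ^ x_4 = F ^ T = True ✓
x_0 ^ x_2 ^ x_4 = T ^ T ^ T = True ✓
x_1 ^ x_3 ^ x_4 = F ^ T ^ T = False ✓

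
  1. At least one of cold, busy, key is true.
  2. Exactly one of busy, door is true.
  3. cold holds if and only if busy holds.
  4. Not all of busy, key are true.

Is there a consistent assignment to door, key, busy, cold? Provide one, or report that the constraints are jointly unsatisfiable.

door = True; key = True; busy = False; cold = False

  (1) {cold, busy, key}: 1 true — at least one ✓
  (2) {busy, door}: 1 true — exactly one ✓
  (3) cold=F, busy=F — same ✓
  (4) {busy, key}: 1/2 true — not all ✓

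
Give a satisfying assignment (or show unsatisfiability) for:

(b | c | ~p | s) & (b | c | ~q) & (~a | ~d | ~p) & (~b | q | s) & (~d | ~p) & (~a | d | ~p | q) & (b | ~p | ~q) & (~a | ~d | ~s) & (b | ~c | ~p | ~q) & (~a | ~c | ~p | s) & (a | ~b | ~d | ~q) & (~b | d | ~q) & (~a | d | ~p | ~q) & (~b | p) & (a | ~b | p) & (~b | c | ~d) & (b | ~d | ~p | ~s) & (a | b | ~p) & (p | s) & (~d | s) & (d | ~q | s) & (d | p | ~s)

a: False, q: True, p: False, b: False, s: True, c: True, d: True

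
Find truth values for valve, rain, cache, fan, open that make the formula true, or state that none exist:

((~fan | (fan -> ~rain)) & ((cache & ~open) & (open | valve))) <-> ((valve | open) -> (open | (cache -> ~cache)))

valve=T; rain=T; cache=T; fan=T; open=F

  ((~fan | (fan -> ~rain)) & ((cache & ~open) & (open | valve))) <-> ((valve | open) -> (open | (cache -> ~cache))) = True
    (~fan | (fan -> ~rain)) & ((cache & ~open) & (open | valve)) = False
      ~fan | (fan -> ~rain) = False
        ~fan = False
        fan -> ~rain = False
          ~rain = False
      (cache & ~open) & (open | valve) = True
        cache & ~open = True
          ~open = True
        open | valve = True
    (valve | open) -> (open | (cache -> ~cache)) = False
      valve | open = True
      open | (cache -> ~cache) = False
        cache -> ~cache = False
          ~cache = False
The formula evaluates to True.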